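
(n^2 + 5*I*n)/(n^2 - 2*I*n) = (n + 5*I)/(n - 2*I)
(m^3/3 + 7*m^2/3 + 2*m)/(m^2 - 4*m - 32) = m*(m^2 + 7*m + 6)/(3*(m^2 - 4*m - 32))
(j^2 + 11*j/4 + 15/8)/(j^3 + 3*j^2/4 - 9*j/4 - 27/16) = 2*(4*j + 5)/(8*j^2 - 6*j - 9)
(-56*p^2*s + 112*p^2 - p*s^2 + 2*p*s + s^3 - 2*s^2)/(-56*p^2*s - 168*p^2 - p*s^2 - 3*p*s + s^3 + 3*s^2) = (s - 2)/(s + 3)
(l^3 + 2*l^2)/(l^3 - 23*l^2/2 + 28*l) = 2*l*(l + 2)/(2*l^2 - 23*l + 56)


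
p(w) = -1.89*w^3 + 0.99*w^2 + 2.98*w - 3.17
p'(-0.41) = 1.22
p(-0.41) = -4.10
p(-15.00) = 6553.63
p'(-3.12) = -58.39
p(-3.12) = 54.57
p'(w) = -5.67*w^2 + 1.98*w + 2.98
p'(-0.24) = 2.18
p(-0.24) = -3.80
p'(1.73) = -10.56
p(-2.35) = 19.82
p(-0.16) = -3.61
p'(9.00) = -438.47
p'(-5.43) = -174.95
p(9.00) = -1273.97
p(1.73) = -4.84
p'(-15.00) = -1302.47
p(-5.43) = 312.43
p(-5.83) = 387.62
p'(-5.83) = -201.28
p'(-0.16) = 2.52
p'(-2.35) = -32.99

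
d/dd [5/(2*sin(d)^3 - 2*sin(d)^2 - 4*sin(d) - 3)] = 10*(-3*sin(d)^2 + 2*sin(d) + 2)*cos(d)/(-5*sin(d)/2 - sin(3*d)/2 + cos(2*d) - 4)^2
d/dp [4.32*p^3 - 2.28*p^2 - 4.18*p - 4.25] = 12.96*p^2 - 4.56*p - 4.18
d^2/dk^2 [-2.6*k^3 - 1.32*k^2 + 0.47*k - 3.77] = -15.6*k - 2.64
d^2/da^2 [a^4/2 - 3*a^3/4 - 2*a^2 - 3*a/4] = 6*a^2 - 9*a/2 - 4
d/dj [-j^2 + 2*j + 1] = 2 - 2*j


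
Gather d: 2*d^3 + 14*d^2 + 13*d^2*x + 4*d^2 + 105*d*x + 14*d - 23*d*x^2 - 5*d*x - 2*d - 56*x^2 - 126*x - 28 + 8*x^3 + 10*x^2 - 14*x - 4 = 2*d^3 + d^2*(13*x + 18) + d*(-23*x^2 + 100*x + 12) + 8*x^3 - 46*x^2 - 140*x - 32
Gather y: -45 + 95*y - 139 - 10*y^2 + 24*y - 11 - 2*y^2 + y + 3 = -12*y^2 + 120*y - 192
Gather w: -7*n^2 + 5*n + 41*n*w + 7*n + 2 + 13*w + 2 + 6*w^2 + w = -7*n^2 + 12*n + 6*w^2 + w*(41*n + 14) + 4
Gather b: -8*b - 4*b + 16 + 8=24 - 12*b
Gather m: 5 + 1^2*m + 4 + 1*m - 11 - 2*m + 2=0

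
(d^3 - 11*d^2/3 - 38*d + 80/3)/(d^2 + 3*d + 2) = (3*d^3 - 11*d^2 - 114*d + 80)/(3*(d^2 + 3*d + 2))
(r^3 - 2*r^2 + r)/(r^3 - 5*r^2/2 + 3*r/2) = 2*(r - 1)/(2*r - 3)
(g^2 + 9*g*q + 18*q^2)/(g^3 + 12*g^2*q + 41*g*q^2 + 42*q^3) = (g + 6*q)/(g^2 + 9*g*q + 14*q^2)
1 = 1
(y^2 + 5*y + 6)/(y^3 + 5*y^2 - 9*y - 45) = (y + 2)/(y^2 + 2*y - 15)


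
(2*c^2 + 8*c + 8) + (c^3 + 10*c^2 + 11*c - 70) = c^3 + 12*c^2 + 19*c - 62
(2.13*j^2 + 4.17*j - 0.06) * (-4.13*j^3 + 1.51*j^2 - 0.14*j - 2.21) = -8.7969*j^5 - 14.0058*j^4 + 6.2463*j^3 - 5.3817*j^2 - 9.2073*j + 0.1326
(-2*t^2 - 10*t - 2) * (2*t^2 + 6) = -4*t^4 - 20*t^3 - 16*t^2 - 60*t - 12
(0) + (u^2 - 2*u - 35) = u^2 - 2*u - 35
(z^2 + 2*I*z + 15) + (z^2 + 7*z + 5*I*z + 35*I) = 2*z^2 + 7*z + 7*I*z + 15 + 35*I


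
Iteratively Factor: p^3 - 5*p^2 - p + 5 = (p + 1)*(p^2 - 6*p + 5) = (p - 5)*(p + 1)*(p - 1)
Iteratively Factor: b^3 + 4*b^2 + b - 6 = (b - 1)*(b^2 + 5*b + 6) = (b - 1)*(b + 3)*(b + 2)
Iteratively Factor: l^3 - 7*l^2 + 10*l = (l - 2)*(l^2 - 5*l) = (l - 5)*(l - 2)*(l)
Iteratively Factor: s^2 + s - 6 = (s - 2)*(s + 3)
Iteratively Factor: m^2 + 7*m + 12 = (m + 3)*(m + 4)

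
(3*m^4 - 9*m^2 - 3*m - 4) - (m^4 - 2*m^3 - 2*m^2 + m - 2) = 2*m^4 + 2*m^3 - 7*m^2 - 4*m - 2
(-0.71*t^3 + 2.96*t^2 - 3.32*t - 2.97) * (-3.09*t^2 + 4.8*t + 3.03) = 2.1939*t^5 - 12.5544*t^4 + 22.3155*t^3 + 2.2101*t^2 - 24.3156*t - 8.9991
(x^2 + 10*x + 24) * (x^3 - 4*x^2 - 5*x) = x^5 + 6*x^4 - 21*x^3 - 146*x^2 - 120*x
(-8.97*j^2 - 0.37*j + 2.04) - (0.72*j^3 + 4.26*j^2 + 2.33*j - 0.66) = -0.72*j^3 - 13.23*j^2 - 2.7*j + 2.7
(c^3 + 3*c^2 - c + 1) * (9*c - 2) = 9*c^4 + 25*c^3 - 15*c^2 + 11*c - 2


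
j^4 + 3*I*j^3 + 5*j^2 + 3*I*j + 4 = (j - I)^2*(j + I)*(j + 4*I)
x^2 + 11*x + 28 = (x + 4)*(x + 7)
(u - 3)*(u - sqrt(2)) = u^2 - 3*u - sqrt(2)*u + 3*sqrt(2)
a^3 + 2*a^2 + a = a*(a + 1)^2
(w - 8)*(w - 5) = w^2 - 13*w + 40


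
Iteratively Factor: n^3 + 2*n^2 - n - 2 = (n + 2)*(n^2 - 1) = (n + 1)*(n + 2)*(n - 1)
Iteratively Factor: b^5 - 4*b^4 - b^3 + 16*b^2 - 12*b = (b - 3)*(b^4 - b^3 - 4*b^2 + 4*b) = (b - 3)*(b - 1)*(b^3 - 4*b) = (b - 3)*(b - 1)*(b + 2)*(b^2 - 2*b) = (b - 3)*(b - 2)*(b - 1)*(b + 2)*(b)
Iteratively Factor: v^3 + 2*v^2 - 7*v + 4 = (v - 1)*(v^2 + 3*v - 4) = (v - 1)^2*(v + 4)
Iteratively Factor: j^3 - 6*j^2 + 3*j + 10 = (j - 5)*(j^2 - j - 2) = (j - 5)*(j + 1)*(j - 2)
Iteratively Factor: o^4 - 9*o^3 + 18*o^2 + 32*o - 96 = (o - 3)*(o^3 - 6*o^2 + 32) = (o - 4)*(o - 3)*(o^2 - 2*o - 8) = (o - 4)^2*(o - 3)*(o + 2)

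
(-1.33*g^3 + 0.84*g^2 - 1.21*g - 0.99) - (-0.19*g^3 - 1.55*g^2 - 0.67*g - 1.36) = -1.14*g^3 + 2.39*g^2 - 0.54*g + 0.37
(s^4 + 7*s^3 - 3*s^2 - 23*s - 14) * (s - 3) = s^5 + 4*s^4 - 24*s^3 - 14*s^2 + 55*s + 42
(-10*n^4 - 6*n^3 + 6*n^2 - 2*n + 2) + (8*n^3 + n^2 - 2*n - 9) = -10*n^4 + 2*n^3 + 7*n^2 - 4*n - 7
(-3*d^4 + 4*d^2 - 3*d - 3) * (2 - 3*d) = 9*d^5 - 6*d^4 - 12*d^3 + 17*d^2 + 3*d - 6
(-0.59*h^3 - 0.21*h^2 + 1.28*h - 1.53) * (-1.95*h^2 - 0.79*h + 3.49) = 1.1505*h^5 + 0.8756*h^4 - 4.3892*h^3 + 1.2394*h^2 + 5.6759*h - 5.3397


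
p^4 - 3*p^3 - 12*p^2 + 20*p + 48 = (p - 4)*(p - 3)*(p + 2)^2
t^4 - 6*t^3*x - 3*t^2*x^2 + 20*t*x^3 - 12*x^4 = (t - 6*x)*(t - x)^2*(t + 2*x)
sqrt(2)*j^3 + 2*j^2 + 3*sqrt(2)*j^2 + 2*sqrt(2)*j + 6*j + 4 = (j + 2)*(j + sqrt(2))*(sqrt(2)*j + sqrt(2))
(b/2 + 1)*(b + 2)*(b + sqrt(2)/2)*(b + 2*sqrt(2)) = b^4/2 + 5*sqrt(2)*b^3/4 + 2*b^3 + 3*b^2 + 5*sqrt(2)*b^2 + 4*b + 5*sqrt(2)*b + 4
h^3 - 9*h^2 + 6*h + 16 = (h - 8)*(h - 2)*(h + 1)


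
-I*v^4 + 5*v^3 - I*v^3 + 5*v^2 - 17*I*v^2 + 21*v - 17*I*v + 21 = (v + 1)*(v - 3*I)*(v + 7*I)*(-I*v + 1)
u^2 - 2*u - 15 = (u - 5)*(u + 3)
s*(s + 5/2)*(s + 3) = s^3 + 11*s^2/2 + 15*s/2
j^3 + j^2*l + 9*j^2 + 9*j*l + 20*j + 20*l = (j + 4)*(j + 5)*(j + l)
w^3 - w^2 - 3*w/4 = w*(w - 3/2)*(w + 1/2)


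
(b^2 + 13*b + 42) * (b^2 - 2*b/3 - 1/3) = b^4 + 37*b^3/3 + 33*b^2 - 97*b/3 - 14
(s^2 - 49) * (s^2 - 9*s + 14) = s^4 - 9*s^3 - 35*s^2 + 441*s - 686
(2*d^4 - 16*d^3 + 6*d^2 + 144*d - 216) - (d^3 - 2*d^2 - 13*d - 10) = 2*d^4 - 17*d^3 + 8*d^2 + 157*d - 206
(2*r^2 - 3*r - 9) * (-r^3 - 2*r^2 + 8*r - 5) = -2*r^5 - r^4 + 31*r^3 - 16*r^2 - 57*r + 45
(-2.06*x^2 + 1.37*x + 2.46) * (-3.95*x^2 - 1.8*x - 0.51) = 8.137*x^4 - 1.7035*x^3 - 11.1324*x^2 - 5.1267*x - 1.2546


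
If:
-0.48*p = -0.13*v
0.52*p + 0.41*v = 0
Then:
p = 0.00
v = 0.00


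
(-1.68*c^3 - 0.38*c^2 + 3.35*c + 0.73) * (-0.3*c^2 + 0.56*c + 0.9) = 0.504*c^5 - 0.8268*c^4 - 2.7298*c^3 + 1.315*c^2 + 3.4238*c + 0.657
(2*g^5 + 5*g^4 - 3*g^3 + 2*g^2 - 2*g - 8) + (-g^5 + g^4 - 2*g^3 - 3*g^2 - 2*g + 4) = g^5 + 6*g^4 - 5*g^3 - g^2 - 4*g - 4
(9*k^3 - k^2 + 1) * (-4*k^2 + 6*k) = -36*k^5 + 58*k^4 - 6*k^3 - 4*k^2 + 6*k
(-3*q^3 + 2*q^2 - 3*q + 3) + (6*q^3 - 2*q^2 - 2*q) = 3*q^3 - 5*q + 3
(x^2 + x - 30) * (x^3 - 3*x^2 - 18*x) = x^5 - 2*x^4 - 51*x^3 + 72*x^2 + 540*x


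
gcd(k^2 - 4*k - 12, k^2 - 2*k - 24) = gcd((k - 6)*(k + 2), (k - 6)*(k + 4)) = k - 6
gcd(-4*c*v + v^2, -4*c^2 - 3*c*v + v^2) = -4*c + v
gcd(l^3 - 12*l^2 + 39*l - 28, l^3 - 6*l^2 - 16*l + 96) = l - 4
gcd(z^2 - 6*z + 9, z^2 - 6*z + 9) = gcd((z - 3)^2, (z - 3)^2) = z^2 - 6*z + 9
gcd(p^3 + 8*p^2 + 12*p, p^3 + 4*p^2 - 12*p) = p^2 + 6*p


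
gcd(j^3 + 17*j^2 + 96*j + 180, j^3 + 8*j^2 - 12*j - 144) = j^2 + 12*j + 36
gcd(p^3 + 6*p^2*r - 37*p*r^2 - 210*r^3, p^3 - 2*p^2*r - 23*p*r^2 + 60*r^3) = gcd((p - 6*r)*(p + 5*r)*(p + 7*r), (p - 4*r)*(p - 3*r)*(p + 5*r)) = p + 5*r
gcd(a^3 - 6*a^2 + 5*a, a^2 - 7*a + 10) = a - 5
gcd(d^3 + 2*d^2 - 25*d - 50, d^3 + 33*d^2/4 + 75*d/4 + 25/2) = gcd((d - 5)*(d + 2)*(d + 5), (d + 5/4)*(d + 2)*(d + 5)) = d^2 + 7*d + 10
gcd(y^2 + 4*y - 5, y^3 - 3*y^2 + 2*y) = y - 1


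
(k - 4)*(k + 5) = k^2 + k - 20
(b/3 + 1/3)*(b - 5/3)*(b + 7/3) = b^3/3 + 5*b^2/9 - 29*b/27 - 35/27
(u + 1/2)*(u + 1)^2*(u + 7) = u^4 + 19*u^3/2 + 39*u^2/2 + 29*u/2 + 7/2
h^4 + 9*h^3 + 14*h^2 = h^2*(h + 2)*(h + 7)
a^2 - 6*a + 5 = (a - 5)*(a - 1)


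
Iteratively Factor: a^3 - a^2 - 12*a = (a)*(a^2 - a - 12) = a*(a - 4)*(a + 3)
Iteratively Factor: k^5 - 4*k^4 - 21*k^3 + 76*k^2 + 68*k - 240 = (k + 2)*(k^4 - 6*k^3 - 9*k^2 + 94*k - 120) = (k + 2)*(k + 4)*(k^3 - 10*k^2 + 31*k - 30) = (k - 3)*(k + 2)*(k + 4)*(k^2 - 7*k + 10) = (k - 3)*(k - 2)*(k + 2)*(k + 4)*(k - 5)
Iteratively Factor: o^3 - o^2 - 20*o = (o - 5)*(o^2 + 4*o) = o*(o - 5)*(o + 4)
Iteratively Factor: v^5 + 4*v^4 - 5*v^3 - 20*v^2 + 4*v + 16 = (v - 2)*(v^4 + 6*v^3 + 7*v^2 - 6*v - 8) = (v - 2)*(v + 2)*(v^3 + 4*v^2 - v - 4) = (v - 2)*(v + 1)*(v + 2)*(v^2 + 3*v - 4) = (v - 2)*(v + 1)*(v + 2)*(v + 4)*(v - 1)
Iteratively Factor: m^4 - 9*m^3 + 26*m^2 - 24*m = (m)*(m^3 - 9*m^2 + 26*m - 24) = m*(m - 3)*(m^2 - 6*m + 8) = m*(m - 3)*(m - 2)*(m - 4)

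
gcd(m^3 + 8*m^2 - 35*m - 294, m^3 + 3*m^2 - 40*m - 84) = m^2 + m - 42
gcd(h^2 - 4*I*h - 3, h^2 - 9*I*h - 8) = h - I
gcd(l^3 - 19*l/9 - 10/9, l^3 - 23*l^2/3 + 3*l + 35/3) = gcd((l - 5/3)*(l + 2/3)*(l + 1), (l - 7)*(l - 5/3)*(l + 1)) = l^2 - 2*l/3 - 5/3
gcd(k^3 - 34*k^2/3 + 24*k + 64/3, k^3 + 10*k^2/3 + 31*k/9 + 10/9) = k + 2/3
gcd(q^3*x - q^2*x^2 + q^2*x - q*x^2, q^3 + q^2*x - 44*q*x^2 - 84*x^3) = 1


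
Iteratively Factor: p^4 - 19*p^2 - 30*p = (p + 3)*(p^3 - 3*p^2 - 10*p) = p*(p + 3)*(p^2 - 3*p - 10) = p*(p - 5)*(p + 3)*(p + 2)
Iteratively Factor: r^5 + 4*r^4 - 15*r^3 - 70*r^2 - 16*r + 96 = (r - 4)*(r^4 + 8*r^3 + 17*r^2 - 2*r - 24) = (r - 4)*(r + 3)*(r^3 + 5*r^2 + 2*r - 8) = (r - 4)*(r + 2)*(r + 3)*(r^2 + 3*r - 4) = (r - 4)*(r - 1)*(r + 2)*(r + 3)*(r + 4)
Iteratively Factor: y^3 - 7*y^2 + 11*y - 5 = (y - 1)*(y^2 - 6*y + 5) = (y - 5)*(y - 1)*(y - 1)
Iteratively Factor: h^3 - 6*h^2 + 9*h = (h - 3)*(h^2 - 3*h) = (h - 3)^2*(h)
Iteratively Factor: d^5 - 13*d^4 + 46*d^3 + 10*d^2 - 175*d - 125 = (d - 5)*(d^4 - 8*d^3 + 6*d^2 + 40*d + 25) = (d - 5)^2*(d^3 - 3*d^2 - 9*d - 5) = (d - 5)^2*(d + 1)*(d^2 - 4*d - 5) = (d - 5)^2*(d + 1)^2*(d - 5)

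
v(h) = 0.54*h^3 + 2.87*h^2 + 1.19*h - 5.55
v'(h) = 1.62*h^2 + 5.74*h + 1.19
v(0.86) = -2.06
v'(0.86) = 7.32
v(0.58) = -3.79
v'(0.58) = 5.06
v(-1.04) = -4.29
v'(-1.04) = -3.03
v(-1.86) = -1.31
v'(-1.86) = -3.88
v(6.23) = 243.83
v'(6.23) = 99.83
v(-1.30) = -3.43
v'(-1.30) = -3.53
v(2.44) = 22.28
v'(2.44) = 24.84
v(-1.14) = -3.98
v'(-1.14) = -3.25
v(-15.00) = -1200.15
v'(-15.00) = 279.59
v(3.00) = 38.43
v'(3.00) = 32.99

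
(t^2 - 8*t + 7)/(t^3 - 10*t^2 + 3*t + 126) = (t - 1)/(t^2 - 3*t - 18)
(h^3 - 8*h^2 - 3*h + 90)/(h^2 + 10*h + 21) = (h^2 - 11*h + 30)/(h + 7)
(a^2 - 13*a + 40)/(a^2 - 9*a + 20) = (a - 8)/(a - 4)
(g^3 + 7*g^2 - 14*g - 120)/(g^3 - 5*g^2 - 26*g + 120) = (g + 6)/(g - 6)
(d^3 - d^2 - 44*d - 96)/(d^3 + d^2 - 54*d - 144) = (d + 4)/(d + 6)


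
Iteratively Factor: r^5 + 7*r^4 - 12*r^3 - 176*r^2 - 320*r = (r)*(r^4 + 7*r^3 - 12*r^2 - 176*r - 320) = r*(r - 5)*(r^3 + 12*r^2 + 48*r + 64) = r*(r - 5)*(r + 4)*(r^2 + 8*r + 16) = r*(r - 5)*(r + 4)^2*(r + 4)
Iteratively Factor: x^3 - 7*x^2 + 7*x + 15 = (x + 1)*(x^2 - 8*x + 15) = (x - 3)*(x + 1)*(x - 5)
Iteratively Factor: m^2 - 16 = (m + 4)*(m - 4)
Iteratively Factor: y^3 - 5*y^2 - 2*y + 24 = (y - 4)*(y^2 - y - 6) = (y - 4)*(y + 2)*(y - 3)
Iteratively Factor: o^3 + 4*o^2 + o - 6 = (o - 1)*(o^2 + 5*o + 6) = (o - 1)*(o + 2)*(o + 3)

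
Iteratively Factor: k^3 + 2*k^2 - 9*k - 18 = (k + 2)*(k^2 - 9) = (k + 2)*(k + 3)*(k - 3)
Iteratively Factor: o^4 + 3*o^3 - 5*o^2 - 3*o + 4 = (o + 4)*(o^3 - o^2 - o + 1) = (o - 1)*(o + 4)*(o^2 - 1) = (o - 1)*(o + 1)*(o + 4)*(o - 1)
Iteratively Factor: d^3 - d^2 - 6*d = (d + 2)*(d^2 - 3*d) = d*(d + 2)*(d - 3)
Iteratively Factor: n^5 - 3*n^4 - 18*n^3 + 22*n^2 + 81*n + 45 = (n + 1)*(n^4 - 4*n^3 - 14*n^2 + 36*n + 45) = (n + 1)^2*(n^3 - 5*n^2 - 9*n + 45) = (n - 3)*(n + 1)^2*(n^2 - 2*n - 15) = (n - 5)*(n - 3)*(n + 1)^2*(n + 3)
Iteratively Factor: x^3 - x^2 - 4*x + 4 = (x + 2)*(x^2 - 3*x + 2) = (x - 1)*(x + 2)*(x - 2)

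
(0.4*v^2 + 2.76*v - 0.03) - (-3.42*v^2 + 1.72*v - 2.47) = 3.82*v^2 + 1.04*v + 2.44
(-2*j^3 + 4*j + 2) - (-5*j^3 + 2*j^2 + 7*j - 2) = 3*j^3 - 2*j^2 - 3*j + 4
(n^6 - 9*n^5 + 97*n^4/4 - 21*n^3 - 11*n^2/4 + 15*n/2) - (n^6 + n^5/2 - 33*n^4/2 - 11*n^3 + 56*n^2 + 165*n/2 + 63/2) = -19*n^5/2 + 163*n^4/4 - 10*n^3 - 235*n^2/4 - 75*n - 63/2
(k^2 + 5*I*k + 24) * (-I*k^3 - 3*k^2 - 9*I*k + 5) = -I*k^5 + 2*k^4 - 48*I*k^3 - 22*k^2 - 191*I*k + 120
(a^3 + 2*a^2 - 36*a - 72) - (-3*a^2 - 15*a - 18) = a^3 + 5*a^2 - 21*a - 54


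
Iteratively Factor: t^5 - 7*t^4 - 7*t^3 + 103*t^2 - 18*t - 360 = (t - 3)*(t^4 - 4*t^3 - 19*t^2 + 46*t + 120) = (t - 3)*(t + 2)*(t^3 - 6*t^2 - 7*t + 60) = (t - 3)*(t + 2)*(t + 3)*(t^2 - 9*t + 20) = (t - 5)*(t - 3)*(t + 2)*(t + 3)*(t - 4)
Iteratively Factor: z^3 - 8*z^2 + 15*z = (z - 5)*(z^2 - 3*z) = z*(z - 5)*(z - 3)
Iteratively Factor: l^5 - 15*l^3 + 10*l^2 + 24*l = (l - 3)*(l^4 + 3*l^3 - 6*l^2 - 8*l) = l*(l - 3)*(l^3 + 3*l^2 - 6*l - 8) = l*(l - 3)*(l - 2)*(l^2 + 5*l + 4) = l*(l - 3)*(l - 2)*(l + 4)*(l + 1)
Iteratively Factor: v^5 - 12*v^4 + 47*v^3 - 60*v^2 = (v - 5)*(v^4 - 7*v^3 + 12*v^2) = (v - 5)*(v - 3)*(v^3 - 4*v^2) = v*(v - 5)*(v - 3)*(v^2 - 4*v) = v*(v - 5)*(v - 4)*(v - 3)*(v)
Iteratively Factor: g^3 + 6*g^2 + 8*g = (g + 2)*(g^2 + 4*g) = g*(g + 2)*(g + 4)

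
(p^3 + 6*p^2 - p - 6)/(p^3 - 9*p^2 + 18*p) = (p^3 + 6*p^2 - p - 6)/(p*(p^2 - 9*p + 18))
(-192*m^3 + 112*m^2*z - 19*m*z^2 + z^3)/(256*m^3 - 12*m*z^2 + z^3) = (-3*m + z)/(4*m + z)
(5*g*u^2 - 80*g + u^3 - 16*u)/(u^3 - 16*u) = (5*g + u)/u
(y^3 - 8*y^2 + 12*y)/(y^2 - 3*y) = (y^2 - 8*y + 12)/(y - 3)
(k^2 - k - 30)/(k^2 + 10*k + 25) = (k - 6)/(k + 5)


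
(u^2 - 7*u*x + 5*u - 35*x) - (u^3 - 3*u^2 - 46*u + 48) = -u^3 + 4*u^2 - 7*u*x + 51*u - 35*x - 48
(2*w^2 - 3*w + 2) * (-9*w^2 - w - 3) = -18*w^4 + 25*w^3 - 21*w^2 + 7*w - 6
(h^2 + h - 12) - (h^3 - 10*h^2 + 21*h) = -h^3 + 11*h^2 - 20*h - 12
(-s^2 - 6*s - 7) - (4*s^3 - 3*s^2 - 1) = -4*s^3 + 2*s^2 - 6*s - 6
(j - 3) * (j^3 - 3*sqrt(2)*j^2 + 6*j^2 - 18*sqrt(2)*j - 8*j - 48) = j^4 - 3*sqrt(2)*j^3 + 3*j^3 - 26*j^2 - 9*sqrt(2)*j^2 - 24*j + 54*sqrt(2)*j + 144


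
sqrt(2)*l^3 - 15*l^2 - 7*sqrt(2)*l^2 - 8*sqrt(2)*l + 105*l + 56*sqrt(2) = (l - 7)*(l - 8*sqrt(2))*(sqrt(2)*l + 1)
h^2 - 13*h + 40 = (h - 8)*(h - 5)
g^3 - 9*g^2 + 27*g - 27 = (g - 3)^3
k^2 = k^2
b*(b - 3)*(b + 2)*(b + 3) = b^4 + 2*b^3 - 9*b^2 - 18*b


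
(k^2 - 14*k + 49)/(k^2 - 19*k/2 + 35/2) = 2*(k - 7)/(2*k - 5)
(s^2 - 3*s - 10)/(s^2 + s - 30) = (s + 2)/(s + 6)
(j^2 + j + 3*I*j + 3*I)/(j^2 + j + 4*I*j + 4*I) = (j + 3*I)/(j + 4*I)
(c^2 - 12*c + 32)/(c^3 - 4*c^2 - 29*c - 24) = (c - 4)/(c^2 + 4*c + 3)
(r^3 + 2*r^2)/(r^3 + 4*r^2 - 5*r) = r*(r + 2)/(r^2 + 4*r - 5)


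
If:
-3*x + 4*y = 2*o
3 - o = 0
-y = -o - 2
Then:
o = 3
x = 14/3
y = 5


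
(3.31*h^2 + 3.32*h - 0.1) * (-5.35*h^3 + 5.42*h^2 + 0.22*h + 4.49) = -17.7085*h^5 + 0.178200000000004*h^4 + 19.2576*h^3 + 15.0503*h^2 + 14.8848*h - 0.449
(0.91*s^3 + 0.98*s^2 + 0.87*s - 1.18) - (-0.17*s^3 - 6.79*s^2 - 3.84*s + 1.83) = 1.08*s^3 + 7.77*s^2 + 4.71*s - 3.01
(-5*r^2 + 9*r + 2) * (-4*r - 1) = 20*r^3 - 31*r^2 - 17*r - 2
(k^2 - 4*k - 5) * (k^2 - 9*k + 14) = k^4 - 13*k^3 + 45*k^2 - 11*k - 70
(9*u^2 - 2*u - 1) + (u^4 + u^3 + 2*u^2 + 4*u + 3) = u^4 + u^3 + 11*u^2 + 2*u + 2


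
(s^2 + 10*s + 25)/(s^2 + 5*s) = (s + 5)/s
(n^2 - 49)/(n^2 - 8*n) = (n^2 - 49)/(n*(n - 8))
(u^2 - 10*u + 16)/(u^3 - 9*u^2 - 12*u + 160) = (u - 2)/(u^2 - u - 20)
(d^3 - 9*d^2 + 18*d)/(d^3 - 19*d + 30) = d*(d - 6)/(d^2 + 3*d - 10)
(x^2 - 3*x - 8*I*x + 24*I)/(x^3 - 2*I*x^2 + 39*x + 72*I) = (x - 3)/(x^2 + 6*I*x - 9)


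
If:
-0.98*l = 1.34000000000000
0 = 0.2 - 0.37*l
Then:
No Solution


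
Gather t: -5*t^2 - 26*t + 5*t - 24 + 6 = -5*t^2 - 21*t - 18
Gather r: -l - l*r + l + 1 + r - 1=r*(1 - l)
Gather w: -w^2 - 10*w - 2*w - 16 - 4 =-w^2 - 12*w - 20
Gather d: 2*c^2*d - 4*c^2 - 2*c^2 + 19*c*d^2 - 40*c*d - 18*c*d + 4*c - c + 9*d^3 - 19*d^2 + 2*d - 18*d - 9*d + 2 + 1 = -6*c^2 + 3*c + 9*d^3 + d^2*(19*c - 19) + d*(2*c^2 - 58*c - 25) + 3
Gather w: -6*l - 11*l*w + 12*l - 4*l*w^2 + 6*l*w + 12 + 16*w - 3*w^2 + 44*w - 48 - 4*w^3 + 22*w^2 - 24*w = 6*l - 4*w^3 + w^2*(19 - 4*l) + w*(36 - 5*l) - 36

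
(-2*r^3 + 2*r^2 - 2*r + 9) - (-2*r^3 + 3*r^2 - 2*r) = 9 - r^2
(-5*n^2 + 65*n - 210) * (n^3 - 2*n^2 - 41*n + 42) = -5*n^5 + 75*n^4 - 135*n^3 - 2455*n^2 + 11340*n - 8820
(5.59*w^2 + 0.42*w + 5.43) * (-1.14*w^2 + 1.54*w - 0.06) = -6.3726*w^4 + 8.1298*w^3 - 5.8788*w^2 + 8.337*w - 0.3258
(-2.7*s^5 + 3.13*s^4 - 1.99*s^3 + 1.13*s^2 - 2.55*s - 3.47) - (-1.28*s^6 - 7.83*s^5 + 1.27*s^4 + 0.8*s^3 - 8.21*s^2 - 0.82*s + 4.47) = 1.28*s^6 + 5.13*s^5 + 1.86*s^4 - 2.79*s^3 + 9.34*s^2 - 1.73*s - 7.94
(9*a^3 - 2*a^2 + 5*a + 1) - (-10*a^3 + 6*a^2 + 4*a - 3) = 19*a^3 - 8*a^2 + a + 4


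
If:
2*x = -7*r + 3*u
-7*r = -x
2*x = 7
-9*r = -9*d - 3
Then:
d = 1/6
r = 1/2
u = 7/2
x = 7/2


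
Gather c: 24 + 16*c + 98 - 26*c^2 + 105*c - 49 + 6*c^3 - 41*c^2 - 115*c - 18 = 6*c^3 - 67*c^2 + 6*c + 55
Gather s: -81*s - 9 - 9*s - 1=-90*s - 10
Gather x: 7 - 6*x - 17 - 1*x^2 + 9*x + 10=-x^2 + 3*x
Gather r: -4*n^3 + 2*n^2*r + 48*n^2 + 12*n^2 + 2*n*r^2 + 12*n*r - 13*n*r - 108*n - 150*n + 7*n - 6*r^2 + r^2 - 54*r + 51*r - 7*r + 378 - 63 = -4*n^3 + 60*n^2 - 251*n + r^2*(2*n - 5) + r*(2*n^2 - n - 10) + 315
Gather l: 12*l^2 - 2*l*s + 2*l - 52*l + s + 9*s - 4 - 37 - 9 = 12*l^2 + l*(-2*s - 50) + 10*s - 50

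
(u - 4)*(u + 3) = u^2 - u - 12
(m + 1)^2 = m^2 + 2*m + 1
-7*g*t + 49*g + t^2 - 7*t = (-7*g + t)*(t - 7)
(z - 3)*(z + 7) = z^2 + 4*z - 21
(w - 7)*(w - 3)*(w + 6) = w^3 - 4*w^2 - 39*w + 126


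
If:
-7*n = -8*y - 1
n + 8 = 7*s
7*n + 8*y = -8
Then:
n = -1/2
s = 15/14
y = -9/16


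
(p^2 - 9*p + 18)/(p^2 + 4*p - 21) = (p - 6)/(p + 7)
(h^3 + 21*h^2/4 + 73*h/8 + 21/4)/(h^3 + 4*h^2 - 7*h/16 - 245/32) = 4*(2*h^2 + 7*h + 6)/(8*h^2 + 18*h - 35)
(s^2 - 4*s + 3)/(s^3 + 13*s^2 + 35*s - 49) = (s - 3)/(s^2 + 14*s + 49)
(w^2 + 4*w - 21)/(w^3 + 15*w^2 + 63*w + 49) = (w - 3)/(w^2 + 8*w + 7)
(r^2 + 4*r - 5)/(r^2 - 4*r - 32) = (-r^2 - 4*r + 5)/(-r^2 + 4*r + 32)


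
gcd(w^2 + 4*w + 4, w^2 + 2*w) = w + 2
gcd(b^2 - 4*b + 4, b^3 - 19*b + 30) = b - 2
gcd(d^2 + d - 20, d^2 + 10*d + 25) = d + 5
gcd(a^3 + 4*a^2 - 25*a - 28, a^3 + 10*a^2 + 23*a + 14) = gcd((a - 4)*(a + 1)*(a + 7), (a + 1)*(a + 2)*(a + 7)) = a^2 + 8*a + 7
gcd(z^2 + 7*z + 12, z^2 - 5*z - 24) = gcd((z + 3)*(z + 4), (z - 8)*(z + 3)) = z + 3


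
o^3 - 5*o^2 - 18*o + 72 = (o - 6)*(o - 3)*(o + 4)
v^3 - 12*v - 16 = (v - 4)*(v + 2)^2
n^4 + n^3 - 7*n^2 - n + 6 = (n - 2)*(n - 1)*(n + 1)*(n + 3)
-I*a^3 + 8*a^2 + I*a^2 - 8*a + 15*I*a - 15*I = (a + 3*I)*(a + 5*I)*(-I*a + I)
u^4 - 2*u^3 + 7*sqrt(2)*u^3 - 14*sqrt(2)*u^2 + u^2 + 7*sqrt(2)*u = u*(u - 1)^2*(u + 7*sqrt(2))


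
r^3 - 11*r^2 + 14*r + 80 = (r - 8)*(r - 5)*(r + 2)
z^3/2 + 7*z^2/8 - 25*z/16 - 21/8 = (z/2 + 1)*(z - 7/4)*(z + 3/2)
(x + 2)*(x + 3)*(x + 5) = x^3 + 10*x^2 + 31*x + 30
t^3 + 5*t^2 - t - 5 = (t - 1)*(t + 1)*(t + 5)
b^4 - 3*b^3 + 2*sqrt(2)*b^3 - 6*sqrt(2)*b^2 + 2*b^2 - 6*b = b*(b - 3)*(b + sqrt(2))^2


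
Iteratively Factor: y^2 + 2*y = (y)*(y + 2)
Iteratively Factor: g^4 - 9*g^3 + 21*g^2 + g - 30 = (g + 1)*(g^3 - 10*g^2 + 31*g - 30) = (g - 3)*(g + 1)*(g^2 - 7*g + 10) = (g - 5)*(g - 3)*(g + 1)*(g - 2)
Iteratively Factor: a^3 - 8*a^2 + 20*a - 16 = (a - 2)*(a^2 - 6*a + 8) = (a - 4)*(a - 2)*(a - 2)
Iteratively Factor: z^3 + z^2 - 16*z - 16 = (z + 4)*(z^2 - 3*z - 4) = (z - 4)*(z + 4)*(z + 1)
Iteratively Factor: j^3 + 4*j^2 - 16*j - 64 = (j - 4)*(j^2 + 8*j + 16) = (j - 4)*(j + 4)*(j + 4)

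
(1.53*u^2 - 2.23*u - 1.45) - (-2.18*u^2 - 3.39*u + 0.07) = 3.71*u^2 + 1.16*u - 1.52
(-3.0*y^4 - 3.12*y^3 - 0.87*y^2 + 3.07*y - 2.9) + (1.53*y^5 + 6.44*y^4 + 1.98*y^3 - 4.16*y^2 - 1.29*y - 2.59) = 1.53*y^5 + 3.44*y^4 - 1.14*y^3 - 5.03*y^2 + 1.78*y - 5.49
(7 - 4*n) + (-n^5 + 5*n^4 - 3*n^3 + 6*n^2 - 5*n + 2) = -n^5 + 5*n^4 - 3*n^3 + 6*n^2 - 9*n + 9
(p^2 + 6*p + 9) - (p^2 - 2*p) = 8*p + 9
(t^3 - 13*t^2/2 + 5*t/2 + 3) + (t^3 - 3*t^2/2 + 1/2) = 2*t^3 - 8*t^2 + 5*t/2 + 7/2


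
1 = 1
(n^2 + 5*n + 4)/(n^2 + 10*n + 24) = (n + 1)/(n + 6)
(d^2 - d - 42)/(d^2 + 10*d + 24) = (d - 7)/(d + 4)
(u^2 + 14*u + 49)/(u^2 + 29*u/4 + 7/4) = 4*(u + 7)/(4*u + 1)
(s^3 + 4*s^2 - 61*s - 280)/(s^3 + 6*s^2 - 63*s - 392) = (s + 5)/(s + 7)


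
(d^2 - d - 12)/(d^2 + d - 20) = (d + 3)/(d + 5)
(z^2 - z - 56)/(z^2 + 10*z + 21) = (z - 8)/(z + 3)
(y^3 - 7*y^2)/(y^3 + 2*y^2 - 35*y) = y*(y - 7)/(y^2 + 2*y - 35)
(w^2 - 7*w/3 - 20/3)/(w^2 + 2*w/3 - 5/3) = (w - 4)/(w - 1)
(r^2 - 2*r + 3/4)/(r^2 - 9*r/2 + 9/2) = (r - 1/2)/(r - 3)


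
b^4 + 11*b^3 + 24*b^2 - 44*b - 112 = (b - 2)*(b + 2)*(b + 4)*(b + 7)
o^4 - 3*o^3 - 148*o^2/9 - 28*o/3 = o*(o - 6)*(o + 2/3)*(o + 7/3)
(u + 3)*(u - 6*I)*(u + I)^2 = u^4 + 3*u^3 - 4*I*u^3 + 11*u^2 - 12*I*u^2 + 33*u + 6*I*u + 18*I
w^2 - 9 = (w - 3)*(w + 3)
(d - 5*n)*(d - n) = d^2 - 6*d*n + 5*n^2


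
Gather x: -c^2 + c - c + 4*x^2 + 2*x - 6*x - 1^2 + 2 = -c^2 + 4*x^2 - 4*x + 1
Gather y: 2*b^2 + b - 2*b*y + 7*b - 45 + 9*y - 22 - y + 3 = 2*b^2 + 8*b + y*(8 - 2*b) - 64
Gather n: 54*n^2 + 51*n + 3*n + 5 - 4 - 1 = 54*n^2 + 54*n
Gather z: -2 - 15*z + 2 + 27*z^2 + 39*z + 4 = 27*z^2 + 24*z + 4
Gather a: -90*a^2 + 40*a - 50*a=-90*a^2 - 10*a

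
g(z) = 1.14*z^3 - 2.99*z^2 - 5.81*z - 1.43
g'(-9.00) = 325.03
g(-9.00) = -1022.39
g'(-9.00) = 325.03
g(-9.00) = -1022.39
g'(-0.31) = -3.63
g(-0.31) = 0.05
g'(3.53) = 15.70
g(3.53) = -9.05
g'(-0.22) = -4.33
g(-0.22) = -0.31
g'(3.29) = 11.53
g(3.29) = -12.31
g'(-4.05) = 74.51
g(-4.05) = -102.67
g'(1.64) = -6.42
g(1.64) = -13.97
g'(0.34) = -7.45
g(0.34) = -3.71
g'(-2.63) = 33.57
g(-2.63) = -27.57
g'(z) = 3.42*z^2 - 5.98*z - 5.81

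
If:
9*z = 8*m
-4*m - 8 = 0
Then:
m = -2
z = -16/9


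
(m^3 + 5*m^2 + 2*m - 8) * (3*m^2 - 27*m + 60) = 3*m^5 - 12*m^4 - 69*m^3 + 222*m^2 + 336*m - 480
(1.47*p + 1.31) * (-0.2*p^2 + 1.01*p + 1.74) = -0.294*p^3 + 1.2227*p^2 + 3.8809*p + 2.2794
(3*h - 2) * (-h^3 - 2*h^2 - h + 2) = -3*h^4 - 4*h^3 + h^2 + 8*h - 4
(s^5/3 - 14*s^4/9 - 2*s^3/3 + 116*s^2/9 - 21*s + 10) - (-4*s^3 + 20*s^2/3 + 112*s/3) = s^5/3 - 14*s^4/9 + 10*s^3/3 + 56*s^2/9 - 175*s/3 + 10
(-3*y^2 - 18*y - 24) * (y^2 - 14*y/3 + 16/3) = -3*y^4 - 4*y^3 + 44*y^2 + 16*y - 128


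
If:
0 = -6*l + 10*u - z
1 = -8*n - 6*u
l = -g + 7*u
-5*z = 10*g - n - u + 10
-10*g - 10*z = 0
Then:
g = -432/211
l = -459/422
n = 89/422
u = -189/422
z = 432/211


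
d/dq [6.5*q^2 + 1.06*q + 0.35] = 13.0*q + 1.06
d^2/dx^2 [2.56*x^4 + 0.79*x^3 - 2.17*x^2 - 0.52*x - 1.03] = 30.72*x^2 + 4.74*x - 4.34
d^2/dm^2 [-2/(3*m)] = -4/(3*m^3)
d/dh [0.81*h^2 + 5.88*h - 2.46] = 1.62*h + 5.88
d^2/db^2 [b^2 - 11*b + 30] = 2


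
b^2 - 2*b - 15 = (b - 5)*(b + 3)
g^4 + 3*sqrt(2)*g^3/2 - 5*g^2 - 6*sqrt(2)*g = g*(g - 3*sqrt(2)/2)*(g + sqrt(2))*(g + 2*sqrt(2))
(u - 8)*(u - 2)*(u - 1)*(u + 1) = u^4 - 10*u^3 + 15*u^2 + 10*u - 16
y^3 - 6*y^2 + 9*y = y*(y - 3)^2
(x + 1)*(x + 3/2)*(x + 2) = x^3 + 9*x^2/2 + 13*x/2 + 3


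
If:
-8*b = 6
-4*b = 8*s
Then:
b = -3/4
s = 3/8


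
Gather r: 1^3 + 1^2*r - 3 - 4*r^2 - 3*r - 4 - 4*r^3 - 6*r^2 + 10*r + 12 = -4*r^3 - 10*r^2 + 8*r + 6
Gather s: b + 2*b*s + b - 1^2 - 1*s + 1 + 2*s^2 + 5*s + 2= 2*b + 2*s^2 + s*(2*b + 4) + 2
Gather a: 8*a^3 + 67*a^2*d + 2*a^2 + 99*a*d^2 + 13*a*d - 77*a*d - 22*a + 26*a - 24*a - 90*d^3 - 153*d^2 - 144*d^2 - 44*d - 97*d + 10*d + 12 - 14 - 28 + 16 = 8*a^3 + a^2*(67*d + 2) + a*(99*d^2 - 64*d - 20) - 90*d^3 - 297*d^2 - 131*d - 14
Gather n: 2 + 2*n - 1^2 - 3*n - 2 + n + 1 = 0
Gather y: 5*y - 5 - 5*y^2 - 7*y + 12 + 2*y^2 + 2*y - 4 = 3 - 3*y^2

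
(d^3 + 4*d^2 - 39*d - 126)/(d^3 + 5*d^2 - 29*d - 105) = (d - 6)/(d - 5)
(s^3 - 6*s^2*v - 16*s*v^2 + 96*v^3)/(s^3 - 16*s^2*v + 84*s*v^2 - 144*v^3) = (s + 4*v)/(s - 6*v)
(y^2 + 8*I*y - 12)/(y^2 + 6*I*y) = (y + 2*I)/y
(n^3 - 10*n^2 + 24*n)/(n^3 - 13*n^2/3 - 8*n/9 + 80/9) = 9*n*(n - 6)/(9*n^2 - 3*n - 20)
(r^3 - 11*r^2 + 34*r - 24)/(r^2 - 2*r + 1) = (r^2 - 10*r + 24)/(r - 1)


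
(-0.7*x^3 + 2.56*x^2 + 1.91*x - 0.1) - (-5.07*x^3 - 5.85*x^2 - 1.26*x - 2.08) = 4.37*x^3 + 8.41*x^2 + 3.17*x + 1.98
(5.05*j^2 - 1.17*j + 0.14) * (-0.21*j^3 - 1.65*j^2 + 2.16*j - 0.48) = -1.0605*j^5 - 8.0868*j^4 + 12.8091*j^3 - 5.1822*j^2 + 0.864*j - 0.0672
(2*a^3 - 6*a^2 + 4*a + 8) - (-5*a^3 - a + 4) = 7*a^3 - 6*a^2 + 5*a + 4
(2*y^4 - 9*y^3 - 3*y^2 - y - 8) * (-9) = -18*y^4 + 81*y^3 + 27*y^2 + 9*y + 72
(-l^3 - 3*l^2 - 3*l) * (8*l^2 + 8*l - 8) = -8*l^5 - 32*l^4 - 40*l^3 + 24*l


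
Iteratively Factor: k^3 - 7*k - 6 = (k + 2)*(k^2 - 2*k - 3) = (k + 1)*(k + 2)*(k - 3)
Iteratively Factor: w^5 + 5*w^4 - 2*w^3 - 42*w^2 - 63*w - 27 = (w - 3)*(w^4 + 8*w^3 + 22*w^2 + 24*w + 9) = (w - 3)*(w + 3)*(w^3 + 5*w^2 + 7*w + 3) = (w - 3)*(w + 3)^2*(w^2 + 2*w + 1) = (w - 3)*(w + 1)*(w + 3)^2*(w + 1)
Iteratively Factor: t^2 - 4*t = (t - 4)*(t)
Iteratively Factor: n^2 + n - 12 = (n + 4)*(n - 3)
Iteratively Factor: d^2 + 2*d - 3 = (d + 3)*(d - 1)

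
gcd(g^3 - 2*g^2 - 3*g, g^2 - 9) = g - 3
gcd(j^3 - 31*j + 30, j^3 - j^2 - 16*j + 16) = j - 1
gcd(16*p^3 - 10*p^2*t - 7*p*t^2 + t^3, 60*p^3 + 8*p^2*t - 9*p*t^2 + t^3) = 2*p + t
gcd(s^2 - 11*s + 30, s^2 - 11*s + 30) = s^2 - 11*s + 30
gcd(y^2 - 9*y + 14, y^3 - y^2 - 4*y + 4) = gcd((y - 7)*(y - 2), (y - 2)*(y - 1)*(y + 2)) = y - 2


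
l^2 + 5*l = l*(l + 5)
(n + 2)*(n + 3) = n^2 + 5*n + 6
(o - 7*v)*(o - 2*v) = o^2 - 9*o*v + 14*v^2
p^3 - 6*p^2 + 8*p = p*(p - 4)*(p - 2)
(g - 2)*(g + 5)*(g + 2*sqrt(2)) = g^3 + 2*sqrt(2)*g^2 + 3*g^2 - 10*g + 6*sqrt(2)*g - 20*sqrt(2)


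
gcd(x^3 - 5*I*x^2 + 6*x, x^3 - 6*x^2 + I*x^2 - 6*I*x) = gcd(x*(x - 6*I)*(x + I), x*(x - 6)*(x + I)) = x^2 + I*x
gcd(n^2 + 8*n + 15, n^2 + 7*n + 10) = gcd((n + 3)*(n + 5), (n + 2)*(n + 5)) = n + 5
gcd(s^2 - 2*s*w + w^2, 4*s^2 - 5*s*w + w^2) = s - w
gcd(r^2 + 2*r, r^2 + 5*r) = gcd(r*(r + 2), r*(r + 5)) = r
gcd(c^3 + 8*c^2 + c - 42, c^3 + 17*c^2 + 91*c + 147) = c^2 + 10*c + 21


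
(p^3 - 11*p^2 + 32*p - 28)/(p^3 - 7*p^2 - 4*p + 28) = (p - 2)/(p + 2)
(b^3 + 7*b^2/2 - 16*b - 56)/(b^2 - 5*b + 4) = (b^2 + 15*b/2 + 14)/(b - 1)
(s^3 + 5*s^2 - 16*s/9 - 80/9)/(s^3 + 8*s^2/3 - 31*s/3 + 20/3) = (s + 4/3)/(s - 1)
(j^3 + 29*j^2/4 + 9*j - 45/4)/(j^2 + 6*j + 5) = (4*j^2 + 9*j - 9)/(4*(j + 1))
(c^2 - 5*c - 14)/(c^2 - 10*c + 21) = (c + 2)/(c - 3)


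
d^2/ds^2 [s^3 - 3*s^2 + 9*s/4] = 6*s - 6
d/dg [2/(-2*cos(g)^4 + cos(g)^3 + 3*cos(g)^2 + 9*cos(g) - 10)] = 2*(3*cos(g)^2 - 2*cos(3*g) + 9)*sin(g)/(2*(1 - cos(g)^2)^2 - cos(g)^3 + cos(g)^2 - 9*cos(g) + 8)^2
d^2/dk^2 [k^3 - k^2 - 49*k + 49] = 6*k - 2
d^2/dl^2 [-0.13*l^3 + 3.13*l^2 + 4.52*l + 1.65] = 6.26 - 0.78*l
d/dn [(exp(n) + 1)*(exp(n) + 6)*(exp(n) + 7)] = (3*exp(2*n) + 28*exp(n) + 55)*exp(n)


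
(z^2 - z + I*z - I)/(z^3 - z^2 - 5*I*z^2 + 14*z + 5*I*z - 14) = (z + I)/(z^2 - 5*I*z + 14)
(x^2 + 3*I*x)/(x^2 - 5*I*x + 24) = x/(x - 8*I)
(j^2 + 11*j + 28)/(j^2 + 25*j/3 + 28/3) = 3*(j + 4)/(3*j + 4)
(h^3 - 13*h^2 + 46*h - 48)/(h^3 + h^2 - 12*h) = (h^2 - 10*h + 16)/(h*(h + 4))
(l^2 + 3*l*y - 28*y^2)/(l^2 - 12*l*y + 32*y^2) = (-l - 7*y)/(-l + 8*y)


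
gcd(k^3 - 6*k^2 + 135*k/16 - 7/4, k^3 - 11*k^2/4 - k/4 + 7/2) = k - 7/4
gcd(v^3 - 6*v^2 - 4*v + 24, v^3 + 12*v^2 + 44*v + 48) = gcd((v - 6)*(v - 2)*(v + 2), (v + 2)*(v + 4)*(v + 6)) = v + 2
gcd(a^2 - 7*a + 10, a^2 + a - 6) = a - 2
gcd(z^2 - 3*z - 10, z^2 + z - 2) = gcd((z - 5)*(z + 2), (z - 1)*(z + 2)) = z + 2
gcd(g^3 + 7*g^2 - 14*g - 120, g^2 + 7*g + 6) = g + 6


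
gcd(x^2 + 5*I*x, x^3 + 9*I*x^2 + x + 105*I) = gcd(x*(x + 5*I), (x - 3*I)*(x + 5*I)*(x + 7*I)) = x + 5*I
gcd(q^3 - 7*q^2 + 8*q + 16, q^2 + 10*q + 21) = 1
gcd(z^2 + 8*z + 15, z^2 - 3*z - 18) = z + 3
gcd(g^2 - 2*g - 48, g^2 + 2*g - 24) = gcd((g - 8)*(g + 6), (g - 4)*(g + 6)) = g + 6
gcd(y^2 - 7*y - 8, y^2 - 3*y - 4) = y + 1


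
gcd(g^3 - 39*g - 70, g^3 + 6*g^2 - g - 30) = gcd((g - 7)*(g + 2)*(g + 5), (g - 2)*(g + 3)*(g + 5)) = g + 5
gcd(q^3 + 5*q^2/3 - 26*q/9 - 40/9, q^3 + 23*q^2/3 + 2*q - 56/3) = q + 2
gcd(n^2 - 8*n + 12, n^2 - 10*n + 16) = n - 2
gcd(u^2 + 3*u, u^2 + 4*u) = u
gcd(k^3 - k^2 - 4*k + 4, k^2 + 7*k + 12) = 1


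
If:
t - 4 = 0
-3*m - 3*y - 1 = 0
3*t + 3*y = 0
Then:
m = 11/3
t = 4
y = -4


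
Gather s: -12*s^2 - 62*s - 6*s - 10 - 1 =-12*s^2 - 68*s - 11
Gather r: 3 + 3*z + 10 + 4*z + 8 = 7*z + 21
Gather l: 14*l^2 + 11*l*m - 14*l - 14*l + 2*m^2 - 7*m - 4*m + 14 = 14*l^2 + l*(11*m - 28) + 2*m^2 - 11*m + 14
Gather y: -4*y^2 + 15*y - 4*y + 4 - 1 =-4*y^2 + 11*y + 3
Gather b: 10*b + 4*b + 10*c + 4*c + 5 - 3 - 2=14*b + 14*c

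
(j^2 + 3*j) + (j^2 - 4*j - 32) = 2*j^2 - j - 32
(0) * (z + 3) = 0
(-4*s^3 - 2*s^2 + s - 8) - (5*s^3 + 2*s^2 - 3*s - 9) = -9*s^3 - 4*s^2 + 4*s + 1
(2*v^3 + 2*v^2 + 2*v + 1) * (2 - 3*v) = -6*v^4 - 2*v^3 - 2*v^2 + v + 2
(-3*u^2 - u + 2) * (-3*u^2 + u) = 9*u^4 - 7*u^2 + 2*u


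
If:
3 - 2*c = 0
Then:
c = 3/2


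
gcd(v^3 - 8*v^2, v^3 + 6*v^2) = v^2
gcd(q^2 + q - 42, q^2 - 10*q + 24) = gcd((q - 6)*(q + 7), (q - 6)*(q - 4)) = q - 6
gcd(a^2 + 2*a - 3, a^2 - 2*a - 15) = a + 3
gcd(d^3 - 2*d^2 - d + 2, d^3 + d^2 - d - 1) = d^2 - 1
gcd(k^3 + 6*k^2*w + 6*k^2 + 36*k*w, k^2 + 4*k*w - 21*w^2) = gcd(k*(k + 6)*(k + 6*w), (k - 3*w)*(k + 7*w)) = 1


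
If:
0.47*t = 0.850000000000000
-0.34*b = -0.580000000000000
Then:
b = 1.71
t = 1.81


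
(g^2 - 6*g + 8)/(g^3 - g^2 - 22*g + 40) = 1/(g + 5)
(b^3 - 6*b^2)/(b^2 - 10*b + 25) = b^2*(b - 6)/(b^2 - 10*b + 25)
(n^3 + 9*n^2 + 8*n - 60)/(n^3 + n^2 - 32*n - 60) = (n^2 + 4*n - 12)/(n^2 - 4*n - 12)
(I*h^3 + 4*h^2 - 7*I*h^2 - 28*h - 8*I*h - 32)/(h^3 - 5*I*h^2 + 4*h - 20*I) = (I*h^3 + h^2*(4 - 7*I) + h*(-28 - 8*I) - 32)/(h^3 - 5*I*h^2 + 4*h - 20*I)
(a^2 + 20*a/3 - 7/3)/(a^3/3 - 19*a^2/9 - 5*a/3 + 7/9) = 3*(a + 7)/(a^2 - 6*a - 7)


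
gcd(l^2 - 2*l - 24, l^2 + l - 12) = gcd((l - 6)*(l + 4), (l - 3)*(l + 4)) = l + 4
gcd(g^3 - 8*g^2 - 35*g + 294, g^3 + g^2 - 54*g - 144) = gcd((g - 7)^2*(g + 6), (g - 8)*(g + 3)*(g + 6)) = g + 6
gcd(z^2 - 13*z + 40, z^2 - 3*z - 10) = z - 5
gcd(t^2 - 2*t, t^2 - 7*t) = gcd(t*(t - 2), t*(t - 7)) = t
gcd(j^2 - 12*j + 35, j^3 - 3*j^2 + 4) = 1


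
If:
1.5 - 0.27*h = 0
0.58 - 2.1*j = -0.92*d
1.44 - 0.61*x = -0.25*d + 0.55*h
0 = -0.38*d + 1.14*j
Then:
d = -2.64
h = 5.56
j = -0.88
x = -3.73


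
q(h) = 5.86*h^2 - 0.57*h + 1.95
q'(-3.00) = -35.73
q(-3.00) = 56.40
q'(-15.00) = -176.37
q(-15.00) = 1329.00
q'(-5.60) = -66.20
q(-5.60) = 188.91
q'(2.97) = 34.24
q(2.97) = 51.95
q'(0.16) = 1.31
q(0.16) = 2.01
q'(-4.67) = -55.30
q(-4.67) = 132.41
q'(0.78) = 8.57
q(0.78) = 5.07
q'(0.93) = 10.33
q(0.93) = 6.49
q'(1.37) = 15.49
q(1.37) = 12.17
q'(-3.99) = -47.33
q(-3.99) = 97.52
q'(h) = 11.72*h - 0.57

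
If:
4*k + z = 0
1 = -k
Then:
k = -1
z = 4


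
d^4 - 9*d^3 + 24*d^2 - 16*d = d*(d - 4)^2*(d - 1)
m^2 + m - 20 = (m - 4)*(m + 5)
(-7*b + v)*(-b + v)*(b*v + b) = 7*b^3*v + 7*b^3 - 8*b^2*v^2 - 8*b^2*v + b*v^3 + b*v^2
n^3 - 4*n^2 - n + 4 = (n - 4)*(n - 1)*(n + 1)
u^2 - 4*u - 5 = (u - 5)*(u + 1)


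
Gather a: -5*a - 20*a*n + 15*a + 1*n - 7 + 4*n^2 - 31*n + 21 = a*(10 - 20*n) + 4*n^2 - 30*n + 14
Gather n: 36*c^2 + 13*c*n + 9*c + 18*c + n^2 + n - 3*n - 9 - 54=36*c^2 + 27*c + n^2 + n*(13*c - 2) - 63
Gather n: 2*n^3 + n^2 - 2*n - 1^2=2*n^3 + n^2 - 2*n - 1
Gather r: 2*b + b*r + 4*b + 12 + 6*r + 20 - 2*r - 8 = 6*b + r*(b + 4) + 24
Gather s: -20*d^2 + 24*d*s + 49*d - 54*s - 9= -20*d^2 + 49*d + s*(24*d - 54) - 9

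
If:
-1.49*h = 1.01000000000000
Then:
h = -0.68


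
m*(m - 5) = m^2 - 5*m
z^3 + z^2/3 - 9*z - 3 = (z - 3)*(z + 1/3)*(z + 3)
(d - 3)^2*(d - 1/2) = d^3 - 13*d^2/2 + 12*d - 9/2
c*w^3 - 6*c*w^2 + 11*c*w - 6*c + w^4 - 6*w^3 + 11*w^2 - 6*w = (c + w)*(w - 3)*(w - 2)*(w - 1)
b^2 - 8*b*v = b*(b - 8*v)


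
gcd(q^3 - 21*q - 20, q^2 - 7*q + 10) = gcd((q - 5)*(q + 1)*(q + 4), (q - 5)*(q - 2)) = q - 5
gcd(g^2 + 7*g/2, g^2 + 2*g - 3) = 1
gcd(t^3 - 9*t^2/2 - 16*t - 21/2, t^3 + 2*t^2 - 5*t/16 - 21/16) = t + 1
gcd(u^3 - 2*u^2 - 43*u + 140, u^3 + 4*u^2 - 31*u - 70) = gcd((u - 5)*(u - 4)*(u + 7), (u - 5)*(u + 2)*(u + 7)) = u^2 + 2*u - 35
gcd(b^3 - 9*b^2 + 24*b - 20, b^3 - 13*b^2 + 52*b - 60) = b^2 - 7*b + 10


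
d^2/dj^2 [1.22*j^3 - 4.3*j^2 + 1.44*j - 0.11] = 7.32*j - 8.6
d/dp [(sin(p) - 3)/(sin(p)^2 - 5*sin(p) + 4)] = (6*sin(p) + cos(p)^2 - 12)*cos(p)/(sin(p)^2 - 5*sin(p) + 4)^2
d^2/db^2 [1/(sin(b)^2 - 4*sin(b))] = 2*(-2*sin(b) + 6 - 5/sin(b) - 12/sin(b)^2 + 16/sin(b)^3)/(sin(b) - 4)^3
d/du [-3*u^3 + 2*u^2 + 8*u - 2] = -9*u^2 + 4*u + 8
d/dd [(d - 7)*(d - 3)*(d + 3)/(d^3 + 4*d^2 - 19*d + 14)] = (11*d^4 - 20*d^3 + 22*d^2 - 700*d + 1071)/(d^6 + 8*d^5 - 22*d^4 - 124*d^3 + 473*d^2 - 532*d + 196)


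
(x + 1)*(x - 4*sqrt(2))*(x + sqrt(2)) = x^3 - 3*sqrt(2)*x^2 + x^2 - 8*x - 3*sqrt(2)*x - 8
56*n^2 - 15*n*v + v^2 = (-8*n + v)*(-7*n + v)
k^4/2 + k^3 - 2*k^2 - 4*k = k*(k/2 + 1)*(k - 2)*(k + 2)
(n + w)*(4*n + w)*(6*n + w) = 24*n^3 + 34*n^2*w + 11*n*w^2 + w^3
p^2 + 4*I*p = p*(p + 4*I)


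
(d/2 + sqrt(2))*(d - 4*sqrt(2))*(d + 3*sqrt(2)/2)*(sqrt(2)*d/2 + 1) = sqrt(2)*d^4/4 + d^3/4 - 23*sqrt(2)*d^2/4 - 23*d - 12*sqrt(2)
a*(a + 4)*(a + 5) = a^3 + 9*a^2 + 20*a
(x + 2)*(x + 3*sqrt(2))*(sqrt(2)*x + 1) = sqrt(2)*x^3 + 2*sqrt(2)*x^2 + 7*x^2 + 3*sqrt(2)*x + 14*x + 6*sqrt(2)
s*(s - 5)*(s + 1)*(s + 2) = s^4 - 2*s^3 - 13*s^2 - 10*s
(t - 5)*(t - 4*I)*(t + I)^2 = t^4 - 5*t^3 - 2*I*t^3 + 7*t^2 + 10*I*t^2 - 35*t + 4*I*t - 20*I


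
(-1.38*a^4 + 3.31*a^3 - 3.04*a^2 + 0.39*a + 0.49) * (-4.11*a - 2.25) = 5.6718*a^5 - 10.4991*a^4 + 5.0469*a^3 + 5.2371*a^2 - 2.8914*a - 1.1025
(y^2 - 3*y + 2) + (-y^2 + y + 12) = 14 - 2*y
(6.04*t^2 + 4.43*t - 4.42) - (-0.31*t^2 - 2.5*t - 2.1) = 6.35*t^2 + 6.93*t - 2.32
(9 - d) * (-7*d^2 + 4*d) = 7*d^3 - 67*d^2 + 36*d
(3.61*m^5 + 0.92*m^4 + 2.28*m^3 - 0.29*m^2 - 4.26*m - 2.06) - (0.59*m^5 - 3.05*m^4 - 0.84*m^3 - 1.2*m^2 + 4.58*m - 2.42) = 3.02*m^5 + 3.97*m^4 + 3.12*m^3 + 0.91*m^2 - 8.84*m + 0.36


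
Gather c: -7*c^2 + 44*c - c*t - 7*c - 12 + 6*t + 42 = -7*c^2 + c*(37 - t) + 6*t + 30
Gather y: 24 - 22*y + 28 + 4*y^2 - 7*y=4*y^2 - 29*y + 52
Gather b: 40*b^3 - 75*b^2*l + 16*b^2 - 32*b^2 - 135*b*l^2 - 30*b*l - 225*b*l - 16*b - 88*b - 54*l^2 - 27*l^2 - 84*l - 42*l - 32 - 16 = 40*b^3 + b^2*(-75*l - 16) + b*(-135*l^2 - 255*l - 104) - 81*l^2 - 126*l - 48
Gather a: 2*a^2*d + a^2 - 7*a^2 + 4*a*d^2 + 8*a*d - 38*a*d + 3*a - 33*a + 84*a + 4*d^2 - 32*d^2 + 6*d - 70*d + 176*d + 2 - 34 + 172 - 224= a^2*(2*d - 6) + a*(4*d^2 - 30*d + 54) - 28*d^2 + 112*d - 84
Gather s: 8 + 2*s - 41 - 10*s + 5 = -8*s - 28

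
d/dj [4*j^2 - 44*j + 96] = 8*j - 44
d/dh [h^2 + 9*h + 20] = 2*h + 9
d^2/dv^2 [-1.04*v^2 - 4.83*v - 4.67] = -2.08000000000000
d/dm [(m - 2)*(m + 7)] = 2*m + 5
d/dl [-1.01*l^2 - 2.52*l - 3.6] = -2.02*l - 2.52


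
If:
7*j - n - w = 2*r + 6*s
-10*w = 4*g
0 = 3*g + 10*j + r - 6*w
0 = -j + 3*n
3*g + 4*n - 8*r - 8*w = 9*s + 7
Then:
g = -5*w/2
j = 489*w/248 + 21/124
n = 163*w/248 + 7/124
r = -771*w/124 - 105/62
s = 127*w/31 + 70/93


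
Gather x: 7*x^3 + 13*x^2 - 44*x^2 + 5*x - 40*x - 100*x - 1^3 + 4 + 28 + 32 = 7*x^3 - 31*x^2 - 135*x + 63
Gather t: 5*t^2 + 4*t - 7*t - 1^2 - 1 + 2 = 5*t^2 - 3*t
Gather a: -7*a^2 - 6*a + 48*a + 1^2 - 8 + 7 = -7*a^2 + 42*a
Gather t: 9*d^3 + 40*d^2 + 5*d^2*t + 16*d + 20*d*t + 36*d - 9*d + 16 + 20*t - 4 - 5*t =9*d^3 + 40*d^2 + 43*d + t*(5*d^2 + 20*d + 15) + 12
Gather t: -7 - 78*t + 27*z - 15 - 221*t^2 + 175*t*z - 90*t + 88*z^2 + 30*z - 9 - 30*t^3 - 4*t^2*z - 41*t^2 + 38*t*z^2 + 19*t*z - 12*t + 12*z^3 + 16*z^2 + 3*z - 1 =-30*t^3 + t^2*(-4*z - 262) + t*(38*z^2 + 194*z - 180) + 12*z^3 + 104*z^2 + 60*z - 32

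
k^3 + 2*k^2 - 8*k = k*(k - 2)*(k + 4)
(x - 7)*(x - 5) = x^2 - 12*x + 35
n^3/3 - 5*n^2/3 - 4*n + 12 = (n/3 + 1)*(n - 6)*(n - 2)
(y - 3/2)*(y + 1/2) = y^2 - y - 3/4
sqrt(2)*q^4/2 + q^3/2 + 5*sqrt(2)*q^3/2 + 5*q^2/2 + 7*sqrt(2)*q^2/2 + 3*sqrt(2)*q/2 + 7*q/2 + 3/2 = (q + 1)^2*(q + 3)*(sqrt(2)*q/2 + 1/2)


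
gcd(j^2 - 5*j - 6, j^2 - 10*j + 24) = j - 6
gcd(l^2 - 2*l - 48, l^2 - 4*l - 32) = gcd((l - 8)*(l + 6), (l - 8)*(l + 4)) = l - 8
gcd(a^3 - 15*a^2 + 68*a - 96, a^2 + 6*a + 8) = 1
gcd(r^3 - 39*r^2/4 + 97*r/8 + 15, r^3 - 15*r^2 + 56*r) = r - 8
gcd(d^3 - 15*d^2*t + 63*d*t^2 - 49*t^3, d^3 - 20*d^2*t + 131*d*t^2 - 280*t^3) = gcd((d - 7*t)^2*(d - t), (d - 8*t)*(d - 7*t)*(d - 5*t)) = -d + 7*t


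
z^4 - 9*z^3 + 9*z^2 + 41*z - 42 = (z - 7)*(z - 3)*(z - 1)*(z + 2)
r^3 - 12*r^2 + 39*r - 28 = (r - 7)*(r - 4)*(r - 1)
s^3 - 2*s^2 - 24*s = s*(s - 6)*(s + 4)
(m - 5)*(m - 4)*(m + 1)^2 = m^4 - 7*m^3 + 3*m^2 + 31*m + 20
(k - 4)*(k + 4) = k^2 - 16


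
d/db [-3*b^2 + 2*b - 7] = 2 - 6*b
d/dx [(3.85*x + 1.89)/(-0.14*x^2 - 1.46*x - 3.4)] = (0.539*x^2 + 0.5292*x - 10.3306)/(0.0196*x^4 + 0.4088*x^3 + 3.0836*x^2 + 9.928*x + 11.56)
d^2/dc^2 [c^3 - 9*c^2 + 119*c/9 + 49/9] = 6*c - 18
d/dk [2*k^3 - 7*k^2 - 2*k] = 6*k^2 - 14*k - 2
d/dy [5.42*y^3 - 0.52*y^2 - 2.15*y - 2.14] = 16.26*y^2 - 1.04*y - 2.15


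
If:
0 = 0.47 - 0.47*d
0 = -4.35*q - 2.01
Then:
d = 1.00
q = -0.46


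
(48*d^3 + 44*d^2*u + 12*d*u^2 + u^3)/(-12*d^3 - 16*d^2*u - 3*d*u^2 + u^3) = (24*d^2 + 10*d*u + u^2)/(-6*d^2 - 5*d*u + u^2)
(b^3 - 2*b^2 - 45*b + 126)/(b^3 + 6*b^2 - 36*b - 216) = (b^2 + 4*b - 21)/(b^2 + 12*b + 36)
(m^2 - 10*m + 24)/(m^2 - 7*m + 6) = (m - 4)/(m - 1)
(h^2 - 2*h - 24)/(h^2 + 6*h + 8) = (h - 6)/(h + 2)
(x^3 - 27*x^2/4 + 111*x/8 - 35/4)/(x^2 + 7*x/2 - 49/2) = (4*x^2 - 13*x + 10)/(4*(x + 7))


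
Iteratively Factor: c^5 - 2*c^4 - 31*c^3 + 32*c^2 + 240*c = (c + 3)*(c^4 - 5*c^3 - 16*c^2 + 80*c) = (c - 5)*(c + 3)*(c^3 - 16*c) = (c - 5)*(c - 4)*(c + 3)*(c^2 + 4*c) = (c - 5)*(c - 4)*(c + 3)*(c + 4)*(c)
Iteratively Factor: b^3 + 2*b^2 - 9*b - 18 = (b + 3)*(b^2 - b - 6) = (b + 2)*(b + 3)*(b - 3)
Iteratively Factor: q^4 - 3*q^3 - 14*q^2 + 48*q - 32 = (q - 2)*(q^3 - q^2 - 16*q + 16) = (q - 2)*(q - 1)*(q^2 - 16) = (q - 4)*(q - 2)*(q - 1)*(q + 4)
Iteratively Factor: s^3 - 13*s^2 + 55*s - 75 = (s - 3)*(s^2 - 10*s + 25) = (s - 5)*(s - 3)*(s - 5)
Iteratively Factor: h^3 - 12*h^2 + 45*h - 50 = (h - 5)*(h^2 - 7*h + 10) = (h - 5)^2*(h - 2)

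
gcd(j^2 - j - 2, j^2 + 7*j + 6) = j + 1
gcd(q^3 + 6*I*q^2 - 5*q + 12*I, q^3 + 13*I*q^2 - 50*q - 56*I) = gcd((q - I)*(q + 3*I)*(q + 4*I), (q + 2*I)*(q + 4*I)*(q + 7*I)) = q + 4*I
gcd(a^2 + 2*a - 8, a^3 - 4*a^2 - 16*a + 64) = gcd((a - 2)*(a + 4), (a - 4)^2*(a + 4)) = a + 4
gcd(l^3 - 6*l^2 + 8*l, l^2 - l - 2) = l - 2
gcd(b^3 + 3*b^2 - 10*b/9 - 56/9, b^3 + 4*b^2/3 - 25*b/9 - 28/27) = b^2 + b - 28/9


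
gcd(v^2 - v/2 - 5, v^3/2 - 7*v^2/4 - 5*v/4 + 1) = 1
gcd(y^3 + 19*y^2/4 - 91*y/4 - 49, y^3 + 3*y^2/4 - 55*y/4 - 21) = y^2 - 9*y/4 - 7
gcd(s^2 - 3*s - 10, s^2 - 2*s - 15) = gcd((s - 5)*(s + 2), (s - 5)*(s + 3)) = s - 5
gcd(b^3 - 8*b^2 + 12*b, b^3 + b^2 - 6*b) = b^2 - 2*b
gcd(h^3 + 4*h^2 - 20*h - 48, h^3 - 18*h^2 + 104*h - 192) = h - 4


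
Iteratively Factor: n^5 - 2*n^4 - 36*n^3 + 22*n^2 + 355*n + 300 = (n - 5)*(n^4 + 3*n^3 - 21*n^2 - 83*n - 60) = (n - 5)*(n + 1)*(n^3 + 2*n^2 - 23*n - 60) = (n - 5)^2*(n + 1)*(n^2 + 7*n + 12) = (n - 5)^2*(n + 1)*(n + 3)*(n + 4)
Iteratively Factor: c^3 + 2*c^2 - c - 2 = (c - 1)*(c^2 + 3*c + 2) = (c - 1)*(c + 1)*(c + 2)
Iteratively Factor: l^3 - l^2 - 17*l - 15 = (l + 3)*(l^2 - 4*l - 5) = (l - 5)*(l + 3)*(l + 1)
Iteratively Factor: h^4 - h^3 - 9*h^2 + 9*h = (h - 3)*(h^3 + 2*h^2 - 3*h) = (h - 3)*(h - 1)*(h^2 + 3*h) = (h - 3)*(h - 1)*(h + 3)*(h)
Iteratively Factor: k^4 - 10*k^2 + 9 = (k - 3)*(k^3 + 3*k^2 - k - 3) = (k - 3)*(k + 3)*(k^2 - 1) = (k - 3)*(k + 1)*(k + 3)*(k - 1)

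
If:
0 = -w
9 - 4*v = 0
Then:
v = 9/4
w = 0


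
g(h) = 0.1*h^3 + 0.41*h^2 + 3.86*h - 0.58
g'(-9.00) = 20.78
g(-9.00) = -75.01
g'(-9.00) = 20.78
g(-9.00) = -75.01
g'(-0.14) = 3.75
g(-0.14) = -1.11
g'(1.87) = 6.44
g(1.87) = 8.73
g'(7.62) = 27.53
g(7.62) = 96.88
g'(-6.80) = 12.16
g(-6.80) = -39.31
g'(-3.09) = 4.19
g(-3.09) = -11.54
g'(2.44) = 7.65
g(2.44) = 12.73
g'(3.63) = 10.79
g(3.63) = 23.62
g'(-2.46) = 3.66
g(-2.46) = -9.08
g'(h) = 0.3*h^2 + 0.82*h + 3.86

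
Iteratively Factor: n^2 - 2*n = (n)*(n - 2)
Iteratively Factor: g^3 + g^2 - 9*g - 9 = (g - 3)*(g^2 + 4*g + 3) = (g - 3)*(g + 1)*(g + 3)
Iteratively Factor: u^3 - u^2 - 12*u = (u + 3)*(u^2 - 4*u) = (u - 4)*(u + 3)*(u)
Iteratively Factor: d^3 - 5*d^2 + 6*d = (d - 2)*(d^2 - 3*d) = d*(d - 2)*(d - 3)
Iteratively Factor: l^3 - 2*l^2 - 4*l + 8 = (l - 2)*(l^2 - 4) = (l - 2)^2*(l + 2)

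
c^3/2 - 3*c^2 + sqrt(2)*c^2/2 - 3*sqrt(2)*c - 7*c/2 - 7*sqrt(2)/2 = (c/2 + sqrt(2)/2)*(c - 7)*(c + 1)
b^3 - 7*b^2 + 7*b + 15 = (b - 5)*(b - 3)*(b + 1)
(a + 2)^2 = a^2 + 4*a + 4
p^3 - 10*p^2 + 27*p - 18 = (p - 6)*(p - 3)*(p - 1)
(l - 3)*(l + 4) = l^2 + l - 12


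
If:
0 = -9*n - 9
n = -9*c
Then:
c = 1/9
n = -1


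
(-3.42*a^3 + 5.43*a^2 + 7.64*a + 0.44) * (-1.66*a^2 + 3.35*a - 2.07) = 5.6772*a^5 - 20.4708*a^4 + 12.5875*a^3 + 13.6235*a^2 - 14.3408*a - 0.9108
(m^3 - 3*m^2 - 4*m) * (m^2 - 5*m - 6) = m^5 - 8*m^4 + 5*m^3 + 38*m^2 + 24*m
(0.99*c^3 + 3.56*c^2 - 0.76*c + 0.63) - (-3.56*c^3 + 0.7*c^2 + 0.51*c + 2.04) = 4.55*c^3 + 2.86*c^2 - 1.27*c - 1.41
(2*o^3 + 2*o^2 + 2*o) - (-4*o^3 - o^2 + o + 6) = 6*o^3 + 3*o^2 + o - 6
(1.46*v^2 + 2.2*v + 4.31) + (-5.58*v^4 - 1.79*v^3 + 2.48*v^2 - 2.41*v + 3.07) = -5.58*v^4 - 1.79*v^3 + 3.94*v^2 - 0.21*v + 7.38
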